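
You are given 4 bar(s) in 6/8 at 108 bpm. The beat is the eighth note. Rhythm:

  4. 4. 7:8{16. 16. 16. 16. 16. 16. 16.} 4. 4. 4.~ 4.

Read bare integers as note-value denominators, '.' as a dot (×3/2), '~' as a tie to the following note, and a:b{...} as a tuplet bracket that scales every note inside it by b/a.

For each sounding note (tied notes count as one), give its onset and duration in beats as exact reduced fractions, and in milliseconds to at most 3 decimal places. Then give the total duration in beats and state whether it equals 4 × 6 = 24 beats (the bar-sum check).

1) 0.0ms=0b +1666.667ms=3b
2) 1666.667ms=3b +1666.667ms=3b
3) 3333.333ms=6b +476.19ms=6/7b
4) 3809.524ms=48/7b +476.19ms=6/7b
5) 4285.714ms=54/7b +476.19ms=6/7b
6) 4761.905ms=60/7b +476.19ms=6/7b
7) 5238.095ms=66/7b +476.19ms=6/7b
8) 5714.286ms=72/7b +476.19ms=6/7b
9) 6190.476ms=78/7b +476.19ms=6/7b
10) 6666.667ms=12b +1666.667ms=3b
11) 8333.333ms=15b +1666.667ms=3b
12) 10000.0ms=18b +3333.333ms=6b
Σ=24b of 24 (108bpm 6/8) — PASS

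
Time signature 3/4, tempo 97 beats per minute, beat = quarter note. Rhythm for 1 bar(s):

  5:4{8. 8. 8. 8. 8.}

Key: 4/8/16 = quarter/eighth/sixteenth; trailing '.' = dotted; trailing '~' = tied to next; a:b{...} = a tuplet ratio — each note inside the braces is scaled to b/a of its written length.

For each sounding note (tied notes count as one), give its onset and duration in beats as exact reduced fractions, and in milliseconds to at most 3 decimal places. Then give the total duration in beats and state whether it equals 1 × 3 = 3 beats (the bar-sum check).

1) 0.0ms=0b +371.134ms=3/5b
2) 371.134ms=3/5b +371.134ms=3/5b
3) 742.268ms=6/5b +371.134ms=3/5b
4) 1113.402ms=9/5b +371.134ms=3/5b
5) 1484.536ms=12/5b +371.134ms=3/5b
Σ=3b of 3 (97bpm 3/4) — PASS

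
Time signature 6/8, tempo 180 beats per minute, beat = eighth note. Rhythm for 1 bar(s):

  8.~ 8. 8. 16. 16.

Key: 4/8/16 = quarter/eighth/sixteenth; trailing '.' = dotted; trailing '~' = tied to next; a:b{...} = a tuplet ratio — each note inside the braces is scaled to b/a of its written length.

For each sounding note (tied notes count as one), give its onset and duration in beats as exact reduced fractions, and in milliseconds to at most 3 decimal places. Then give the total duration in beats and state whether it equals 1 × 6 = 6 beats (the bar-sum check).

1) 0.0ms=0b +1000.0ms=3b
2) 1000.0ms=3b +500.0ms=3/2b
3) 1500.0ms=9/2b +250.0ms=3/4b
4) 1750.0ms=21/4b +250.0ms=3/4b
Σ=6b of 6 (180bpm 6/8) — PASS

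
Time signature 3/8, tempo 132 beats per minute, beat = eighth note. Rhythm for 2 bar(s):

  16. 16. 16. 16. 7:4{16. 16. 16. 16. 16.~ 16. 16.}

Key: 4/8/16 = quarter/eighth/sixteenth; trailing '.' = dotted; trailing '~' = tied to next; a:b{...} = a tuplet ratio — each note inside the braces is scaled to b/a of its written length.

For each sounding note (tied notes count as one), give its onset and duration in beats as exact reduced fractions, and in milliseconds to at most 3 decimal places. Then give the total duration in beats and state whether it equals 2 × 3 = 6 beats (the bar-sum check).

1) 0.0ms=0b +340.909ms=3/4b
2) 340.909ms=3/4b +340.909ms=3/4b
3) 681.818ms=3/2b +340.909ms=3/4b
4) 1022.727ms=9/4b +340.909ms=3/4b
5) 1363.636ms=3b +194.805ms=3/7b
6) 1558.442ms=24/7b +194.805ms=3/7b
7) 1753.247ms=27/7b +194.805ms=3/7b
8) 1948.052ms=30/7b +194.805ms=3/7b
9) 2142.857ms=33/7b +389.61ms=6/7b
10) 2532.468ms=39/7b +194.805ms=3/7b
Σ=6b of 6 (132bpm 3/8) — PASS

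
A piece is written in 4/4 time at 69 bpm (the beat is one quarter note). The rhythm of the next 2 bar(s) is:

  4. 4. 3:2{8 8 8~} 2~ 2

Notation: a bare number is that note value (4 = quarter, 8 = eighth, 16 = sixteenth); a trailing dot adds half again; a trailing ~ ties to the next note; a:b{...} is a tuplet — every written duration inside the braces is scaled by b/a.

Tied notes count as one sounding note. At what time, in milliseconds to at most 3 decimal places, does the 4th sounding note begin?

1. 0.0ms @ 0 + 1304.348ms (3/2)
2. 1304.348ms @ 3/2 + 1304.348ms (3/2)
3. 2608.696ms @ 3 + 289.855ms (1/3)
4. 2898.551ms @ 10/3 + 289.855ms (1/3)
5. 3188.406ms @ 11/3 + 3768.116ms (13/3)

note 4 onset = 10/3b = 2898.551ms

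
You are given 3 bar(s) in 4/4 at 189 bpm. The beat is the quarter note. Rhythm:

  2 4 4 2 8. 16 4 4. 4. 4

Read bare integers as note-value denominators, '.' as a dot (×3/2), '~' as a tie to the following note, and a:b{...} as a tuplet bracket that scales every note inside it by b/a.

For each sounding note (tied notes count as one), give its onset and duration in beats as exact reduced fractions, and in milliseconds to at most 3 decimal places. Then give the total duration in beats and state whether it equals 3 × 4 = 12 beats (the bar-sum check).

1) 0.0ms=0b +634.921ms=2b
2) 634.921ms=2b +317.46ms=1b
3) 952.381ms=3b +317.46ms=1b
4) 1269.841ms=4b +634.921ms=2b
5) 1904.762ms=6b +238.095ms=3/4b
6) 2142.857ms=27/4b +79.365ms=1/4b
7) 2222.222ms=7b +317.46ms=1b
8) 2539.683ms=8b +476.19ms=3/2b
9) 3015.873ms=19/2b +476.19ms=3/2b
10) 3492.063ms=11b +317.46ms=1b
Σ=12b of 12 (189bpm 4/4) — PASS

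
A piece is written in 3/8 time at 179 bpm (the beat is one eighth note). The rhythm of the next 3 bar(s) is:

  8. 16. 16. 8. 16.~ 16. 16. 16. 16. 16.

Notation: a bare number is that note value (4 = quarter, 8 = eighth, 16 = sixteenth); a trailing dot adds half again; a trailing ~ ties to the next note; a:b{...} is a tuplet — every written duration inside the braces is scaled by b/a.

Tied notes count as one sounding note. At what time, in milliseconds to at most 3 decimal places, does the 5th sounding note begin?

note 5 onset = 9/2b = 1508.38ms

1. 0.0ms @ 0 + 502.793ms (3/2)
2. 502.793ms @ 3/2 + 251.397ms (3/4)
3. 754.19ms @ 9/4 + 251.397ms (3/4)
4. 1005.587ms @ 3 + 502.793ms (3/2)
5. 1508.38ms @ 9/2 + 502.793ms (3/2)
6. 2011.173ms @ 6 + 251.397ms (3/4)
7. 2262.57ms @ 27/4 + 251.397ms (3/4)
8. 2513.966ms @ 15/2 + 251.397ms (3/4)
9. 2765.363ms @ 33/4 + 251.397ms (3/4)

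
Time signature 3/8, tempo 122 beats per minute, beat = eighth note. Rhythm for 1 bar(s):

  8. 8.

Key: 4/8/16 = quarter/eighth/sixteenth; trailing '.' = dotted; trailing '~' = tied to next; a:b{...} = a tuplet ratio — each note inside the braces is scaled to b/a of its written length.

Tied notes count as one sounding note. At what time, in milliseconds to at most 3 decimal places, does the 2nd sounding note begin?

note 2 onset = 3/2b = 737.705ms

1. 0.0ms @ 0 + 737.705ms (3/2)
2. 737.705ms @ 3/2 + 737.705ms (3/2)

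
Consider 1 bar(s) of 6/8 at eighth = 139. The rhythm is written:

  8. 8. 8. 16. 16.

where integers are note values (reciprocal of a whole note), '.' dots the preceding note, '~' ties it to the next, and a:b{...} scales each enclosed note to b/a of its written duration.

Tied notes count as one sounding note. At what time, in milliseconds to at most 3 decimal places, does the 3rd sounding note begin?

note 3 onset = 3b = 1294.964ms

1. 0.0ms @ 0 + 647.482ms (3/2)
2. 647.482ms @ 3/2 + 647.482ms (3/2)
3. 1294.964ms @ 3 + 647.482ms (3/2)
4. 1942.446ms @ 9/2 + 323.741ms (3/4)
5. 2266.187ms @ 21/4 + 323.741ms (3/4)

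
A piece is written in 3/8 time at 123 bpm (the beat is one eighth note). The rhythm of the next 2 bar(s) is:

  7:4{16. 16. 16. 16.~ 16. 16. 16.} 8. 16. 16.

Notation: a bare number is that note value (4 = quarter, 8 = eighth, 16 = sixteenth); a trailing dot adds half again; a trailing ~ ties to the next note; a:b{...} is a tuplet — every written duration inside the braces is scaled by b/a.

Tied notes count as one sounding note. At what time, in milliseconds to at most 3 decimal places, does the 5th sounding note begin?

note 5 onset = 15/7b = 1045.296ms

1. 0.0ms @ 0 + 209.059ms (3/7)
2. 209.059ms @ 3/7 + 209.059ms (3/7)
3. 418.118ms @ 6/7 + 209.059ms (3/7)
4. 627.178ms @ 9/7 + 418.118ms (6/7)
5. 1045.296ms @ 15/7 + 209.059ms (3/7)
6. 1254.355ms @ 18/7 + 209.059ms (3/7)
7. 1463.415ms @ 3 + 731.707ms (3/2)
8. 2195.122ms @ 9/2 + 365.854ms (3/4)
9. 2560.976ms @ 21/4 + 365.854ms (3/4)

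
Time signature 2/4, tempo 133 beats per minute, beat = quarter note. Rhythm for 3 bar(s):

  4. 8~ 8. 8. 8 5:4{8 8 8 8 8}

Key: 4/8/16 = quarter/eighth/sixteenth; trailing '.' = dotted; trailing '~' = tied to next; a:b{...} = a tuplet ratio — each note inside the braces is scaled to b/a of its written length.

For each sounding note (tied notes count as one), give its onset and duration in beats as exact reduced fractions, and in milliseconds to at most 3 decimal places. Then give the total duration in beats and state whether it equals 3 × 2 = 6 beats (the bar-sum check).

1) 0.0ms=0b +676.692ms=3/2b
2) 676.692ms=3/2b +563.91ms=5/4b
3) 1240.602ms=11/4b +338.346ms=3/4b
4) 1578.947ms=7/2b +225.564ms=1/2b
5) 1804.511ms=4b +180.451ms=2/5b
6) 1984.962ms=22/5b +180.451ms=2/5b
7) 2165.414ms=24/5b +180.451ms=2/5b
8) 2345.865ms=26/5b +180.451ms=2/5b
9) 2526.316ms=28/5b +180.451ms=2/5b
Σ=6b of 6 (133bpm 2/4) — PASS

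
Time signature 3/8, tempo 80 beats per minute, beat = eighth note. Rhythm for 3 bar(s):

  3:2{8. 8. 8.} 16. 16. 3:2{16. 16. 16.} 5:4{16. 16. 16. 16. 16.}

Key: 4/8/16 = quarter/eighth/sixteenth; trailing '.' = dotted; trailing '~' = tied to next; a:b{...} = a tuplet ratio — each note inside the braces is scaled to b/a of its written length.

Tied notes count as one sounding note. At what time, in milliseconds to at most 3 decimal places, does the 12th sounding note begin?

1. 0.0ms @ 0 + 750.0ms (1)
2. 750.0ms @ 1 + 750.0ms (1)
3. 1500.0ms @ 2 + 750.0ms (1)
4. 2250.0ms @ 3 + 562.5ms (3/4)
5. 2812.5ms @ 15/4 + 562.5ms (3/4)
6. 3375.0ms @ 9/2 + 375.0ms (1/2)
7. 3750.0ms @ 5 + 375.0ms (1/2)
8. 4125.0ms @ 11/2 + 375.0ms (1/2)
9. 4500.0ms @ 6 + 450.0ms (3/5)
10. 4950.0ms @ 33/5 + 450.0ms (3/5)
11. 5400.0ms @ 36/5 + 450.0ms (3/5)
12. 5850.0ms @ 39/5 + 450.0ms (3/5)
13. 6300.0ms @ 42/5 + 450.0ms (3/5)

note 12 onset = 39/5b = 5850.0ms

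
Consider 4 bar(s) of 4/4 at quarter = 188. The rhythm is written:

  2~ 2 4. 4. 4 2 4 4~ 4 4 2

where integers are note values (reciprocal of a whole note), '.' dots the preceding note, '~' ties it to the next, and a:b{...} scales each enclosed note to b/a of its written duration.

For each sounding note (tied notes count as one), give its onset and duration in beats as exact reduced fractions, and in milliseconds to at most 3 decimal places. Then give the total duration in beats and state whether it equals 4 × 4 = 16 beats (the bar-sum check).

1) 0.0ms=0b +1276.596ms=4b
2) 1276.596ms=4b +478.723ms=3/2b
3) 1755.319ms=11/2b +478.723ms=3/2b
4) 2234.043ms=7b +319.149ms=1b
5) 2553.191ms=8b +638.298ms=2b
6) 3191.489ms=10b +319.149ms=1b
7) 3510.638ms=11b +638.298ms=2b
8) 4148.936ms=13b +319.149ms=1b
9) 4468.085ms=14b +638.298ms=2b
Σ=16b of 16 (188bpm 4/4) — PASS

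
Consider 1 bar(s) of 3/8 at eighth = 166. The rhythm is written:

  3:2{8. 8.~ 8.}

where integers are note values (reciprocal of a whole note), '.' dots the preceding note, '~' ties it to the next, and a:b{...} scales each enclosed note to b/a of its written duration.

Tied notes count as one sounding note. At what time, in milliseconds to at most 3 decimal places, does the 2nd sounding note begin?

1. 0.0ms @ 0 + 361.446ms (1)
2. 361.446ms @ 1 + 722.892ms (2)

note 2 onset = 1b = 361.446ms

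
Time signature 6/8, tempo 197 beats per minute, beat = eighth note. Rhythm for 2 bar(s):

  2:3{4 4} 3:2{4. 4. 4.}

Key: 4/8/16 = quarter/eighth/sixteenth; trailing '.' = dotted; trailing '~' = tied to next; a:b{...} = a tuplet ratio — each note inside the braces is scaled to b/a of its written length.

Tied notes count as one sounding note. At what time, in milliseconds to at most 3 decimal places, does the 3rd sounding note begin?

note 3 onset = 6b = 1827.411ms

1. 0.0ms @ 0 + 913.706ms (3)
2. 913.706ms @ 3 + 913.706ms (3)
3. 1827.411ms @ 6 + 609.137ms (2)
4. 2436.548ms @ 8 + 609.137ms (2)
5. 3045.685ms @ 10 + 609.137ms (2)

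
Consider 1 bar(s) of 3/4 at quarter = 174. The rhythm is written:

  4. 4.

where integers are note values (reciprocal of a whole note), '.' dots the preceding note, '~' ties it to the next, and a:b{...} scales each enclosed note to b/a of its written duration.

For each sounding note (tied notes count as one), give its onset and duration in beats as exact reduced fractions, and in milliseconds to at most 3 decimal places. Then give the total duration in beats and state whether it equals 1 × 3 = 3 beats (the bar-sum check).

1) 0.0ms=0b +517.241ms=3/2b
2) 517.241ms=3/2b +517.241ms=3/2b
Σ=3b of 3 (174bpm 3/4) — PASS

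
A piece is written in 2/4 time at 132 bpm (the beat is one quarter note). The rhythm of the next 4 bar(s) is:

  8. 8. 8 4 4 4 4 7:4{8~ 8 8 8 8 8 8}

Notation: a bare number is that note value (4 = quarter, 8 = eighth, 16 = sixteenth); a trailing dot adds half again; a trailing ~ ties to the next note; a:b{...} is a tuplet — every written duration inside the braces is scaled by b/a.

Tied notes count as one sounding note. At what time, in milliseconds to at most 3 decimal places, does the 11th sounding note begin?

1. 0.0ms @ 0 + 340.909ms (3/4)
2. 340.909ms @ 3/4 + 340.909ms (3/4)
3. 681.818ms @ 3/2 + 227.273ms (1/2)
4. 909.091ms @ 2 + 454.545ms (1)
5. 1363.636ms @ 3 + 454.545ms (1)
6. 1818.182ms @ 4 + 454.545ms (1)
7. 2272.727ms @ 5 + 454.545ms (1)
8. 2727.273ms @ 6 + 259.74ms (4/7)
9. 2987.013ms @ 46/7 + 129.87ms (2/7)
10. 3116.883ms @ 48/7 + 129.87ms (2/7)
11. 3246.753ms @ 50/7 + 129.87ms (2/7)
12. 3376.623ms @ 52/7 + 129.87ms (2/7)
13. 3506.494ms @ 54/7 + 129.87ms (2/7)

note 11 onset = 50/7b = 3246.753ms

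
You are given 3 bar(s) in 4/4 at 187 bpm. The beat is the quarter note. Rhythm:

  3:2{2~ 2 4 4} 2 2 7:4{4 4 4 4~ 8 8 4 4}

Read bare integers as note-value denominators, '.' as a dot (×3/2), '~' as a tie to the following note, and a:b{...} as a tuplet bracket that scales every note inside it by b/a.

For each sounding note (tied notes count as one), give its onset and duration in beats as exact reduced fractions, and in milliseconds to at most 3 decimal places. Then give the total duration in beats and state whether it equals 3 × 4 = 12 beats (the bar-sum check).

1) 0.0ms=0b +855.615ms=8/3b
2) 855.615ms=8/3b +213.904ms=2/3b
3) 1069.519ms=10/3b +213.904ms=2/3b
4) 1283.422ms=4b +641.711ms=2b
5) 1925.134ms=6b +641.711ms=2b
6) 2566.845ms=8b +183.346ms=4/7b
7) 2750.191ms=60/7b +183.346ms=4/7b
8) 2933.537ms=64/7b +183.346ms=4/7b
9) 3116.883ms=68/7b +275.019ms=6/7b
10) 3391.902ms=74/7b +91.673ms=2/7b
11) 3483.575ms=76/7b +183.346ms=4/7b
12) 3666.921ms=80/7b +183.346ms=4/7b
Σ=12b of 12 (187bpm 4/4) — PASS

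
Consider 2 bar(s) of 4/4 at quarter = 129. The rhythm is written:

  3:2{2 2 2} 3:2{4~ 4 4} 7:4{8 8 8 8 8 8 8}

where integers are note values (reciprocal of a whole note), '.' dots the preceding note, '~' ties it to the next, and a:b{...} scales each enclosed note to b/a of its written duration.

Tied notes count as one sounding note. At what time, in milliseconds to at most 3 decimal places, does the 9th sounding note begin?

1. 0.0ms @ 0 + 620.155ms (4/3)
2. 620.155ms @ 4/3 + 620.155ms (4/3)
3. 1240.31ms @ 8/3 + 620.155ms (4/3)
4. 1860.465ms @ 4 + 620.155ms (4/3)
5. 2480.62ms @ 16/3 + 310.078ms (2/3)
6. 2790.698ms @ 6 + 132.89ms (2/7)
7. 2923.588ms @ 44/7 + 132.89ms (2/7)
8. 3056.478ms @ 46/7 + 132.89ms (2/7)
9. 3189.369ms @ 48/7 + 132.89ms (2/7)
10. 3322.259ms @ 50/7 + 132.89ms (2/7)
11. 3455.15ms @ 52/7 + 132.89ms (2/7)
12. 3588.04ms @ 54/7 + 132.89ms (2/7)

note 9 onset = 48/7b = 3189.369ms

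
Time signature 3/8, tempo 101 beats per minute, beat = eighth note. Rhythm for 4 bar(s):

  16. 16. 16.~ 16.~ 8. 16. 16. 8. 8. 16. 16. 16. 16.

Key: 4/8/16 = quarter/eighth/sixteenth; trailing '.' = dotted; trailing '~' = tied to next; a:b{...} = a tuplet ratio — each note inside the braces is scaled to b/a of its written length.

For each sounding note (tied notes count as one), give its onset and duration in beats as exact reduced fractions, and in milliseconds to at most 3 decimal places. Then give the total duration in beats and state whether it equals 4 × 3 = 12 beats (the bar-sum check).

1) 0.0ms=0b +445.545ms=3/4b
2) 445.545ms=3/4b +445.545ms=3/4b
3) 891.089ms=3/2b +1782.178ms=3b
4) 2673.267ms=9/2b +445.545ms=3/4b
5) 3118.812ms=21/4b +445.545ms=3/4b
6) 3564.356ms=6b +891.089ms=3/2b
7) 4455.446ms=15/2b +891.089ms=3/2b
8) 5346.535ms=9b +445.545ms=3/4b
9) 5792.079ms=39/4b +445.545ms=3/4b
10) 6237.624ms=21/2b +445.545ms=3/4b
11) 6683.168ms=45/4b +445.545ms=3/4b
Σ=12b of 12 (101bpm 3/8) — PASS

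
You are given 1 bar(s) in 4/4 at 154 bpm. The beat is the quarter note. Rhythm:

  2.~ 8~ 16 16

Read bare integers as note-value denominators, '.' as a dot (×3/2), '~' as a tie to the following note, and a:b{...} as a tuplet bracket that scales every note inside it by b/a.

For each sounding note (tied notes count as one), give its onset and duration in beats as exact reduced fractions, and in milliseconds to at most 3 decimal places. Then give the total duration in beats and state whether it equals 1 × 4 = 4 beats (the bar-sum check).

1) 0.0ms=0b +1461.039ms=15/4b
2) 1461.039ms=15/4b +97.403ms=1/4b
Σ=4b of 4 (154bpm 4/4) — PASS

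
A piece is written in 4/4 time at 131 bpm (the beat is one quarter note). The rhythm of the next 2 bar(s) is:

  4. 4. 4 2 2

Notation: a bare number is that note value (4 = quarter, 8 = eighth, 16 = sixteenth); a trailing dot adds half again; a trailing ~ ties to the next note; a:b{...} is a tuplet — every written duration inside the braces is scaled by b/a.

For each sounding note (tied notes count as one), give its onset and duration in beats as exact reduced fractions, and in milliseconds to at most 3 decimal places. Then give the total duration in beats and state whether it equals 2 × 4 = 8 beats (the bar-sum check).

1) 0.0ms=0b +687.023ms=3/2b
2) 687.023ms=3/2b +687.023ms=3/2b
3) 1374.046ms=3b +458.015ms=1b
4) 1832.061ms=4b +916.031ms=2b
5) 2748.092ms=6b +916.031ms=2b
Σ=8b of 8 (131bpm 4/4) — PASS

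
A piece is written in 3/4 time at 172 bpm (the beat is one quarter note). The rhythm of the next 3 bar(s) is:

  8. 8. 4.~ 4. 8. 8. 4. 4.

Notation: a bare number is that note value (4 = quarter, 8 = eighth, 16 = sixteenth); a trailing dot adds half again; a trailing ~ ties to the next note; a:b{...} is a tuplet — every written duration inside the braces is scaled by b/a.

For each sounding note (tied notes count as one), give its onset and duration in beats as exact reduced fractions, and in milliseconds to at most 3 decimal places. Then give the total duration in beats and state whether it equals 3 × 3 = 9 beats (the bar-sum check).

1) 0.0ms=0b +261.628ms=3/4b
2) 261.628ms=3/4b +261.628ms=3/4b
3) 523.256ms=3/2b +1046.512ms=3b
4) 1569.767ms=9/2b +261.628ms=3/4b
5) 1831.395ms=21/4b +261.628ms=3/4b
6) 2093.023ms=6b +523.256ms=3/2b
7) 2616.279ms=15/2b +523.256ms=3/2b
Σ=9b of 9 (172bpm 3/4) — PASS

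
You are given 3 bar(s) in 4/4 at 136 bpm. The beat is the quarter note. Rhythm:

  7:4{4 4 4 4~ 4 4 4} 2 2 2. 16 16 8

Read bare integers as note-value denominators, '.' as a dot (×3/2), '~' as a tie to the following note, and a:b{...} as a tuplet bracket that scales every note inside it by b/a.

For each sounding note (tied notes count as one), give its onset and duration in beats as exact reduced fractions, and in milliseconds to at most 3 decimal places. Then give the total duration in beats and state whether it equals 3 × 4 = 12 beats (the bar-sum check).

1) 0.0ms=0b +252.101ms=4/7b
2) 252.101ms=4/7b +252.101ms=4/7b
3) 504.202ms=8/7b +252.101ms=4/7b
4) 756.303ms=12/7b +504.202ms=8/7b
5) 1260.504ms=20/7b +252.101ms=4/7b
6) 1512.605ms=24/7b +252.101ms=4/7b
7) 1764.706ms=4b +882.353ms=2b
8) 2647.059ms=6b +882.353ms=2b
9) 3529.412ms=8b +1323.529ms=3b
10) 4852.941ms=11b +110.294ms=1/4b
11) 4963.235ms=45/4b +110.294ms=1/4b
12) 5073.529ms=23/2b +220.588ms=1/2b
Σ=12b of 12 (136bpm 4/4) — PASS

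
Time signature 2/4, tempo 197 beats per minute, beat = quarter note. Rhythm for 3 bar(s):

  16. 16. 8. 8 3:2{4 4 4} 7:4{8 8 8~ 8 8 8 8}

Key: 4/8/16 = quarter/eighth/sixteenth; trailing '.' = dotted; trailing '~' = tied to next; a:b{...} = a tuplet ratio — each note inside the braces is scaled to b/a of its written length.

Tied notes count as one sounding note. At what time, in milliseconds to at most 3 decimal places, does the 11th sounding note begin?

1. 0.0ms @ 0 + 114.213ms (3/8)
2. 114.213ms @ 3/8 + 114.213ms (3/8)
3. 228.426ms @ 3/4 + 228.426ms (3/4)
4. 456.853ms @ 3/2 + 152.284ms (1/2)
5. 609.137ms @ 2 + 203.046ms (2/3)
6. 812.183ms @ 8/3 + 203.046ms (2/3)
7. 1015.228ms @ 10/3 + 203.046ms (2/3)
8. 1218.274ms @ 4 + 87.02ms (2/7)
9. 1305.294ms @ 30/7 + 87.02ms (2/7)
10. 1392.313ms @ 32/7 + 174.039ms (4/7)
11. 1566.352ms @ 36/7 + 87.02ms (2/7)
12. 1653.372ms @ 38/7 + 87.02ms (2/7)
13. 1740.392ms @ 40/7 + 87.02ms (2/7)

note 11 onset = 36/7b = 1566.352ms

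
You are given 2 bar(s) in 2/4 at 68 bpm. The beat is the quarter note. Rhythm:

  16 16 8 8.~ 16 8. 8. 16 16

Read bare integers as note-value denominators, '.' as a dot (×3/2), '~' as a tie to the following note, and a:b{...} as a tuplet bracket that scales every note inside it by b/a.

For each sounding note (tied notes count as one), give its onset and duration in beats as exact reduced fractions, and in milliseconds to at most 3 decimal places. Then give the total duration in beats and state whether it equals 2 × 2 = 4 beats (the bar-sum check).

1) 0.0ms=0b +220.588ms=1/4b
2) 220.588ms=1/4b +220.588ms=1/4b
3) 441.176ms=1/2b +441.176ms=1/2b
4) 882.353ms=1b +882.353ms=1b
5) 1764.706ms=2b +661.765ms=3/4b
6) 2426.471ms=11/4b +661.765ms=3/4b
7) 3088.235ms=7/2b +220.588ms=1/4b
8) 3308.824ms=15/4b +220.588ms=1/4b
Σ=4b of 4 (68bpm 2/4) — PASS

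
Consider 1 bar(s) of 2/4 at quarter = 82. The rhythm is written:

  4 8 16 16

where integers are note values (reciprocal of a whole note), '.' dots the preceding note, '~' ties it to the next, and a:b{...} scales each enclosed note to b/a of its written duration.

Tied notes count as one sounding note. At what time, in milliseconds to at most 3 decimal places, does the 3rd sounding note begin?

1. 0.0ms @ 0 + 731.707ms (1)
2. 731.707ms @ 1 + 365.854ms (1/2)
3. 1097.561ms @ 3/2 + 182.927ms (1/4)
4. 1280.488ms @ 7/4 + 182.927ms (1/4)

note 3 onset = 3/2b = 1097.561ms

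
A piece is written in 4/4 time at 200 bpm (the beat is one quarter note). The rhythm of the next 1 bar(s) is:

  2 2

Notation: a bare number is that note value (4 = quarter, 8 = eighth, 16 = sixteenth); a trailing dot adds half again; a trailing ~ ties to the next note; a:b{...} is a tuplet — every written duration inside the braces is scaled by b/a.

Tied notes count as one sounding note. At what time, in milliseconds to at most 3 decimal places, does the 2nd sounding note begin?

note 2 onset = 2b = 600.0ms

1. 0.0ms @ 0 + 600.0ms (2)
2. 600.0ms @ 2 + 600.0ms (2)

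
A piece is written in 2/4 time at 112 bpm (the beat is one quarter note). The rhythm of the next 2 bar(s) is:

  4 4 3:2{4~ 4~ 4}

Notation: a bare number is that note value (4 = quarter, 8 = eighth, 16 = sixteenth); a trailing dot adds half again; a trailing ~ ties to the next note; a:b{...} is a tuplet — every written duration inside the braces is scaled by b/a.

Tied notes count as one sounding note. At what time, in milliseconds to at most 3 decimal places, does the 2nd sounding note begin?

1. 0.0ms @ 0 + 535.714ms (1)
2. 535.714ms @ 1 + 535.714ms (1)
3. 1071.429ms @ 2 + 1071.429ms (2)

note 2 onset = 1b = 535.714ms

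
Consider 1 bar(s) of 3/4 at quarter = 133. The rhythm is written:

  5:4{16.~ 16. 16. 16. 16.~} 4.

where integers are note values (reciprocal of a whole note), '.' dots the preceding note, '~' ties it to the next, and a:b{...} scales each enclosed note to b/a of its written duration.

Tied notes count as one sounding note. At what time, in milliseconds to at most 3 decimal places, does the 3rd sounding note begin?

note 3 onset = 9/10b = 406.015ms

1. 0.0ms @ 0 + 270.677ms (3/5)
2. 270.677ms @ 3/5 + 135.338ms (3/10)
3. 406.015ms @ 9/10 + 135.338ms (3/10)
4. 541.353ms @ 6/5 + 812.03ms (9/5)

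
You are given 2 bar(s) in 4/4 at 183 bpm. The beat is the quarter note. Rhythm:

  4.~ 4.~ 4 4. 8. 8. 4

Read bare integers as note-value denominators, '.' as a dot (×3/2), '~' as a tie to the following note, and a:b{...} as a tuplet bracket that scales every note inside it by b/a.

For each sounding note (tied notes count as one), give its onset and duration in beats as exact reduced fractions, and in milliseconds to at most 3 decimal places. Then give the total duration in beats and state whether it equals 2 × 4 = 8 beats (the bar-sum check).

1) 0.0ms=0b +1311.475ms=4b
2) 1311.475ms=4b +491.803ms=3/2b
3) 1803.279ms=11/2b +245.902ms=3/4b
4) 2049.18ms=25/4b +245.902ms=3/4b
5) 2295.082ms=7b +327.869ms=1b
Σ=8b of 8 (183bpm 4/4) — PASS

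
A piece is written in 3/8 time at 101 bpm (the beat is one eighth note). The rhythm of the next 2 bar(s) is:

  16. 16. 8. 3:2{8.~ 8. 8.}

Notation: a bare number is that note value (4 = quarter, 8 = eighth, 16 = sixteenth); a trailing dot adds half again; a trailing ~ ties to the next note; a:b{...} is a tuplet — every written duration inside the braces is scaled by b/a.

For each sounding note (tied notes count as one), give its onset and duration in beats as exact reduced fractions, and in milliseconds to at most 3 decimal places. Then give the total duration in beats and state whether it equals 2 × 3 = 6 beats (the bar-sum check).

1) 0.0ms=0b +445.545ms=3/4b
2) 445.545ms=3/4b +445.545ms=3/4b
3) 891.089ms=3/2b +891.089ms=3/2b
4) 1782.178ms=3b +1188.119ms=2b
5) 2970.297ms=5b +594.059ms=1b
Σ=6b of 6 (101bpm 3/8) — PASS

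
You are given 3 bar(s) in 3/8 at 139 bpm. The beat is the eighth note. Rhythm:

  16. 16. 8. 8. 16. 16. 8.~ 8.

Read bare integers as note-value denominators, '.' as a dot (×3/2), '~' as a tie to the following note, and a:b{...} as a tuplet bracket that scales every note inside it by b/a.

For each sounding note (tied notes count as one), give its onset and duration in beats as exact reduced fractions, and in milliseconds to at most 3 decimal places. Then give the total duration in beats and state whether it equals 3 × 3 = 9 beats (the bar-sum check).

1) 0.0ms=0b +323.741ms=3/4b
2) 323.741ms=3/4b +323.741ms=3/4b
3) 647.482ms=3/2b +647.482ms=3/2b
4) 1294.964ms=3b +647.482ms=3/2b
5) 1942.446ms=9/2b +323.741ms=3/4b
6) 2266.187ms=21/4b +323.741ms=3/4b
7) 2589.928ms=6b +1294.964ms=3b
Σ=9b of 9 (139bpm 3/8) — PASS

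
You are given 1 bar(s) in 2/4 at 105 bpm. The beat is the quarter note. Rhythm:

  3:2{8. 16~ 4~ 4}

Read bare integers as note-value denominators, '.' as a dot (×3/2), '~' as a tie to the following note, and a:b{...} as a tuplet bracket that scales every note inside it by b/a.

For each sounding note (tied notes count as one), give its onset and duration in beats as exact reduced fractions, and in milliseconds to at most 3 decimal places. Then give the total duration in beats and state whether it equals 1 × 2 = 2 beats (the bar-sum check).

1) 0.0ms=0b +285.714ms=1/2b
2) 285.714ms=1/2b +857.143ms=3/2b
Σ=2b of 2 (105bpm 2/4) — PASS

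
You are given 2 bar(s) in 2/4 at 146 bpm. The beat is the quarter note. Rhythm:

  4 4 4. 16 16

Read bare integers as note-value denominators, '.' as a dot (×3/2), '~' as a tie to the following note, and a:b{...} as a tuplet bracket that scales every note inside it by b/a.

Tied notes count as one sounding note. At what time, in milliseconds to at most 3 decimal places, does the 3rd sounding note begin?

note 3 onset = 2b = 821.918ms

1. 0.0ms @ 0 + 410.959ms (1)
2. 410.959ms @ 1 + 410.959ms (1)
3. 821.918ms @ 2 + 616.438ms (3/2)
4. 1438.356ms @ 7/2 + 102.74ms (1/4)
5. 1541.096ms @ 15/4 + 102.74ms (1/4)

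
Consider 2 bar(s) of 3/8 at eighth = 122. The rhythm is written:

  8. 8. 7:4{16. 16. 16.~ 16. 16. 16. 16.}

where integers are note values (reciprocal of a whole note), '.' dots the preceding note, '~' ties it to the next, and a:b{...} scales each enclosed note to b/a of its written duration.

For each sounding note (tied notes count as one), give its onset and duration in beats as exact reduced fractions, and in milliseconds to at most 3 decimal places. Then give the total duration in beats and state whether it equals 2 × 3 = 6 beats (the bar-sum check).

1) 0.0ms=0b +737.705ms=3/2b
2) 737.705ms=3/2b +737.705ms=3/2b
3) 1475.41ms=3b +210.773ms=3/7b
4) 1686.183ms=24/7b +210.773ms=3/7b
5) 1896.956ms=27/7b +421.546ms=6/7b
6) 2318.501ms=33/7b +210.773ms=3/7b
7) 2529.274ms=36/7b +210.773ms=3/7b
8) 2740.047ms=39/7b +210.773ms=3/7b
Σ=6b of 6 (122bpm 3/8) — PASS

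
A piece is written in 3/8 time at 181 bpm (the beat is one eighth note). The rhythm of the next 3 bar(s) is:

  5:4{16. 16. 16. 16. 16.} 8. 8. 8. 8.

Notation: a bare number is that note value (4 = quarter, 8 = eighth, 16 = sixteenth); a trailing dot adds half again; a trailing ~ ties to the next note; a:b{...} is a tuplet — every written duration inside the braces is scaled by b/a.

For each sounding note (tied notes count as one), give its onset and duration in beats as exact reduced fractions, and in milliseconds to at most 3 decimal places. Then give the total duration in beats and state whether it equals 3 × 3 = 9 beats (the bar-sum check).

1) 0.0ms=0b +198.895ms=3/5b
2) 198.895ms=3/5b +198.895ms=3/5b
3) 397.79ms=6/5b +198.895ms=3/5b
4) 596.685ms=9/5b +198.895ms=3/5b
5) 795.58ms=12/5b +198.895ms=3/5b
6) 994.475ms=3b +497.238ms=3/2b
7) 1491.713ms=9/2b +497.238ms=3/2b
8) 1988.95ms=6b +497.238ms=3/2b
9) 2486.188ms=15/2b +497.238ms=3/2b
Σ=9b of 9 (181bpm 3/8) — PASS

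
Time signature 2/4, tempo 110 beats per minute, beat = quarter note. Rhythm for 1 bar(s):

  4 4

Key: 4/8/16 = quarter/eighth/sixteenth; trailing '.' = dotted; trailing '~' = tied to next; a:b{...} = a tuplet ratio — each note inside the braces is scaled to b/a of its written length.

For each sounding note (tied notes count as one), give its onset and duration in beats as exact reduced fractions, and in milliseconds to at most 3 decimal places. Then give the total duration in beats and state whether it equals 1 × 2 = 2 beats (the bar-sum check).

1) 0.0ms=0b +545.455ms=1b
2) 545.455ms=1b +545.455ms=1b
Σ=2b of 2 (110bpm 2/4) — PASS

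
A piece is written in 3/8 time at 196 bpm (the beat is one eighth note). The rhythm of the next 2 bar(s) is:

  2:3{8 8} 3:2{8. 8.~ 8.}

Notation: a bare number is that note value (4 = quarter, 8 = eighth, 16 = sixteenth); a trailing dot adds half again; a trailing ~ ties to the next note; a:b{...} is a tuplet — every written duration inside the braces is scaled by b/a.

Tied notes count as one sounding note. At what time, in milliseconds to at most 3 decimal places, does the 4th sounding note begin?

note 4 onset = 4b = 1224.49ms

1. 0.0ms @ 0 + 459.184ms (3/2)
2. 459.184ms @ 3/2 + 459.184ms (3/2)
3. 918.367ms @ 3 + 306.122ms (1)
4. 1224.49ms @ 4 + 612.245ms (2)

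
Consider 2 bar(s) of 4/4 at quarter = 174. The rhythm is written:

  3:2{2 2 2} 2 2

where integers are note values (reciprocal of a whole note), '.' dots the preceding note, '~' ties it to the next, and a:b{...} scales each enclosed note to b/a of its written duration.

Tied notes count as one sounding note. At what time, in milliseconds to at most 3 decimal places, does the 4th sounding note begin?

note 4 onset = 4b = 1379.31ms

1. 0.0ms @ 0 + 459.77ms (4/3)
2. 459.77ms @ 4/3 + 459.77ms (4/3)
3. 919.54ms @ 8/3 + 459.77ms (4/3)
4. 1379.31ms @ 4 + 689.655ms (2)
5. 2068.966ms @ 6 + 689.655ms (2)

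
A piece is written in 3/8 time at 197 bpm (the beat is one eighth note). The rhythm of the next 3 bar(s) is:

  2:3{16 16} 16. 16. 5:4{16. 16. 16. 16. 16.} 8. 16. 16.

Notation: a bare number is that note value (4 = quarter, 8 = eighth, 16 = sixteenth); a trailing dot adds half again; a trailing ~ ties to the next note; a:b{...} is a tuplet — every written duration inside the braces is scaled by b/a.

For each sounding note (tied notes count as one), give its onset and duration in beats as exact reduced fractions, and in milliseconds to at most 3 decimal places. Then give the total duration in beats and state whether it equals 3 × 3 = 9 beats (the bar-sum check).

1) 0.0ms=0b +228.426ms=3/4b
2) 228.426ms=3/4b +228.426ms=3/4b
3) 456.853ms=3/2b +228.426ms=3/4b
4) 685.279ms=9/4b +228.426ms=3/4b
5) 913.706ms=3b +182.741ms=3/5b
6) 1096.447ms=18/5b +182.741ms=3/5b
7) 1279.188ms=21/5b +182.741ms=3/5b
8) 1461.929ms=24/5b +182.741ms=3/5b
9) 1644.67ms=27/5b +182.741ms=3/5b
10) 1827.411ms=6b +456.853ms=3/2b
11) 2284.264ms=15/2b +228.426ms=3/4b
12) 2512.69ms=33/4b +228.426ms=3/4b
Σ=9b of 9 (197bpm 3/8) — PASS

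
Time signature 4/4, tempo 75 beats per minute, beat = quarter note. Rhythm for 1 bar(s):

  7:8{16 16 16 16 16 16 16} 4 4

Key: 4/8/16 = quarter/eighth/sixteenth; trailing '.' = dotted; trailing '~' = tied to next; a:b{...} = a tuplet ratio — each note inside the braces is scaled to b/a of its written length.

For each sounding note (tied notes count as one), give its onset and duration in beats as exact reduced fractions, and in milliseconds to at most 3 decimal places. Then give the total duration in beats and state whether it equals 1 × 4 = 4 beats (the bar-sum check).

1) 0.0ms=0b +228.571ms=2/7b
2) 228.571ms=2/7b +228.571ms=2/7b
3) 457.143ms=4/7b +228.571ms=2/7b
4) 685.714ms=6/7b +228.571ms=2/7b
5) 914.286ms=8/7b +228.571ms=2/7b
6) 1142.857ms=10/7b +228.571ms=2/7b
7) 1371.429ms=12/7b +228.571ms=2/7b
8) 1600.0ms=2b +800.0ms=1b
9) 2400.0ms=3b +800.0ms=1b
Σ=4b of 4 (75bpm 4/4) — PASS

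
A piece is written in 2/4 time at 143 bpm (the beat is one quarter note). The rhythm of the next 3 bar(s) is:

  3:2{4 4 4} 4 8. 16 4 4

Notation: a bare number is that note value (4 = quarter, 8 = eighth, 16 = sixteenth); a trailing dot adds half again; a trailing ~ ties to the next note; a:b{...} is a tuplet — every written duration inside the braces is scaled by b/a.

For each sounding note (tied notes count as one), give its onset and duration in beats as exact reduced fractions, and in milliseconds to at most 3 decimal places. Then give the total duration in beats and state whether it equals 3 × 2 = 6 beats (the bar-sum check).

1) 0.0ms=0b +279.72ms=2/3b
2) 279.72ms=2/3b +279.72ms=2/3b
3) 559.441ms=4/3b +279.72ms=2/3b
4) 839.161ms=2b +419.58ms=1b
5) 1258.741ms=3b +314.685ms=3/4b
6) 1573.427ms=15/4b +104.895ms=1/4b
7) 1678.322ms=4b +419.58ms=1b
8) 2097.902ms=5b +419.58ms=1b
Σ=6b of 6 (143bpm 2/4) — PASS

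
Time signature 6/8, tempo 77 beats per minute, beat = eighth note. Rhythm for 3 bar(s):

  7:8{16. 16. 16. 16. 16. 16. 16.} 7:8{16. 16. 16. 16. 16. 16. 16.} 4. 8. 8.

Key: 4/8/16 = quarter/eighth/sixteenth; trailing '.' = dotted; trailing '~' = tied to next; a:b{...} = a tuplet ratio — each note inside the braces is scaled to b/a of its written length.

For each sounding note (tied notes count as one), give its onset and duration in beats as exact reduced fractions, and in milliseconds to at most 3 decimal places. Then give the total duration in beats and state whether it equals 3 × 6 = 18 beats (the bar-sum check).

1) 0.0ms=0b +667.904ms=6/7b
2) 667.904ms=6/7b +667.904ms=6/7b
3) 1335.807ms=12/7b +667.904ms=6/7b
4) 2003.711ms=18/7b +667.904ms=6/7b
5) 2671.614ms=24/7b +667.904ms=6/7b
6) 3339.518ms=30/7b +667.904ms=6/7b
7) 4007.421ms=36/7b +667.904ms=6/7b
8) 4675.325ms=6b +667.904ms=6/7b
9) 5343.228ms=48/7b +667.904ms=6/7b
10) 6011.132ms=54/7b +667.904ms=6/7b
11) 6679.035ms=60/7b +667.904ms=6/7b
12) 7346.939ms=66/7b +667.904ms=6/7b
13) 8014.842ms=72/7b +667.904ms=6/7b
14) 8682.746ms=78/7b +667.904ms=6/7b
15) 9350.649ms=12b +2337.662ms=3b
16) 11688.312ms=15b +1168.831ms=3/2b
17) 12857.143ms=33/2b +1168.831ms=3/2b
Σ=18b of 18 (77bpm 6/8) — PASS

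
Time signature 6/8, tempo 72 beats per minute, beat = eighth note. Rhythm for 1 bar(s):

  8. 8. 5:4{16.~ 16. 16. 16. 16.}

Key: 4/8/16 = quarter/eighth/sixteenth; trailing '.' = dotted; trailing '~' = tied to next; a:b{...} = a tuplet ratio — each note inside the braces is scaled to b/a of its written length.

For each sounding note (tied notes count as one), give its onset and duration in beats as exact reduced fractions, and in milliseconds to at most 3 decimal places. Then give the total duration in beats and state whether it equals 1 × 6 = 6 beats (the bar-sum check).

1) 0.0ms=0b +1250.0ms=3/2b
2) 1250.0ms=3/2b +1250.0ms=3/2b
3) 2500.0ms=3b +1000.0ms=6/5b
4) 3500.0ms=21/5b +500.0ms=3/5b
5) 4000.0ms=24/5b +500.0ms=3/5b
6) 4500.0ms=27/5b +500.0ms=3/5b
Σ=6b of 6 (72bpm 6/8) — PASS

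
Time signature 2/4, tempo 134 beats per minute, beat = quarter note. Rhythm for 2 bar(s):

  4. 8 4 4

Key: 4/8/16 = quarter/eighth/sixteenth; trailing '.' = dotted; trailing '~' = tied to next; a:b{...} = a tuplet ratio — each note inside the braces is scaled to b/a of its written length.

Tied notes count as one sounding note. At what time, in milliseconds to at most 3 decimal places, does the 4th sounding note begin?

note 4 onset = 3b = 1343.284ms

1. 0.0ms @ 0 + 671.642ms (3/2)
2. 671.642ms @ 3/2 + 223.881ms (1/2)
3. 895.522ms @ 2 + 447.761ms (1)
4. 1343.284ms @ 3 + 447.761ms (1)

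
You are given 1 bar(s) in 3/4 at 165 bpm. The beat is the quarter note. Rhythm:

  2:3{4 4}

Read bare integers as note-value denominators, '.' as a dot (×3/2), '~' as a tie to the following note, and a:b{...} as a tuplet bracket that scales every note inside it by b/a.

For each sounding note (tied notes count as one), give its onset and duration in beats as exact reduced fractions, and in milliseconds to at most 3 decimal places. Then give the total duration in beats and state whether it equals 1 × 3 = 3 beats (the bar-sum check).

1) 0.0ms=0b +545.455ms=3/2b
2) 545.455ms=3/2b +545.455ms=3/2b
Σ=3b of 3 (165bpm 3/4) — PASS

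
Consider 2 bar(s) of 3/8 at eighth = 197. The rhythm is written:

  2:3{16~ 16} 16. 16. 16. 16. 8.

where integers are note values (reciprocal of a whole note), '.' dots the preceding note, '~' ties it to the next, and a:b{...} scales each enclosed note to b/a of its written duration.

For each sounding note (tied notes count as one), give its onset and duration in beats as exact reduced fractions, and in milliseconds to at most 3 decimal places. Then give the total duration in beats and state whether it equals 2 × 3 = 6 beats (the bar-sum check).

1) 0.0ms=0b +456.853ms=3/2b
2) 456.853ms=3/2b +228.426ms=3/4b
3) 685.279ms=9/4b +228.426ms=3/4b
4) 913.706ms=3b +228.426ms=3/4b
5) 1142.132ms=15/4b +228.426ms=3/4b
6) 1370.558ms=9/2b +456.853ms=3/2b
Σ=6b of 6 (197bpm 3/8) — PASS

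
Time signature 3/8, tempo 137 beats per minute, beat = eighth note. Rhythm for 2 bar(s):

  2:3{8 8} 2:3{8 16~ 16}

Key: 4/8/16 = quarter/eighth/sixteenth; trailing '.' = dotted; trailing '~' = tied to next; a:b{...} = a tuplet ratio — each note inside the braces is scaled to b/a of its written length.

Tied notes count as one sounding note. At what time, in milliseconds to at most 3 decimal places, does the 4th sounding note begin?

1. 0.0ms @ 0 + 656.934ms (3/2)
2. 656.934ms @ 3/2 + 656.934ms (3/2)
3. 1313.869ms @ 3 + 656.934ms (3/2)
4. 1970.803ms @ 9/2 + 656.934ms (3/2)

note 4 onset = 9/2b = 1970.803ms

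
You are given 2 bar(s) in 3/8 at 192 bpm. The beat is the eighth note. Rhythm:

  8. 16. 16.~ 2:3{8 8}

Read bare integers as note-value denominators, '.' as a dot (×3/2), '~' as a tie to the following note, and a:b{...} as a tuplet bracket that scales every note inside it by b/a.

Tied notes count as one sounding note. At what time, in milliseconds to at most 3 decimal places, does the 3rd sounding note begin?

1. 0.0ms @ 0 + 468.75ms (3/2)
2. 468.75ms @ 3/2 + 234.375ms (3/4)
3. 703.125ms @ 9/4 + 703.125ms (9/4)
4. 1406.25ms @ 9/2 + 468.75ms (3/2)

note 3 onset = 9/4b = 703.125ms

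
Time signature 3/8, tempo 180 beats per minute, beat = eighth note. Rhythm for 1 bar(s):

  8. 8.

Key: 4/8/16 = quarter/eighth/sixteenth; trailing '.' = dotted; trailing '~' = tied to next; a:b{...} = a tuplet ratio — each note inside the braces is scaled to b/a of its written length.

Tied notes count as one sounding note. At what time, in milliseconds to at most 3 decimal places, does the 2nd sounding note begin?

1. 0.0ms @ 0 + 500.0ms (3/2)
2. 500.0ms @ 3/2 + 500.0ms (3/2)

note 2 onset = 3/2b = 500.0ms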